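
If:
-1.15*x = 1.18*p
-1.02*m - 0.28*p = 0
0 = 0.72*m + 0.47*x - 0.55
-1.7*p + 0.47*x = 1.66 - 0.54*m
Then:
No Solution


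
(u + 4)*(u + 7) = u^2 + 11*u + 28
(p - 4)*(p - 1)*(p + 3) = p^3 - 2*p^2 - 11*p + 12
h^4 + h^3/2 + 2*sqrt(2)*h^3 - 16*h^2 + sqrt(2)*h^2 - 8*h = h*(h + 1/2)*(h - 2*sqrt(2))*(h + 4*sqrt(2))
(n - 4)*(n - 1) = n^2 - 5*n + 4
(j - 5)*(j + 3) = j^2 - 2*j - 15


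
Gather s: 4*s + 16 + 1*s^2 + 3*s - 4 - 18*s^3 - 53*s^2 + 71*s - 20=-18*s^3 - 52*s^2 + 78*s - 8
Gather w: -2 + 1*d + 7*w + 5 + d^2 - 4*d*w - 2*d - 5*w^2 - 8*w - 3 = d^2 - d - 5*w^2 + w*(-4*d - 1)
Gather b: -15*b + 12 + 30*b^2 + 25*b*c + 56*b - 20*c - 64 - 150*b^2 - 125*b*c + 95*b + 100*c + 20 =-120*b^2 + b*(136 - 100*c) + 80*c - 32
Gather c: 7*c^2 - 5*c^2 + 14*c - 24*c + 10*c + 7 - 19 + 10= 2*c^2 - 2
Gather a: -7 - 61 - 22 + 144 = 54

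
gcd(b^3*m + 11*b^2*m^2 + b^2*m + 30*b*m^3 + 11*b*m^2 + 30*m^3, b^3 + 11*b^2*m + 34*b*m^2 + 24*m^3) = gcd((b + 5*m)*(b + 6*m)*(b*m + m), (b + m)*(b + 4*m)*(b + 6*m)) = b + 6*m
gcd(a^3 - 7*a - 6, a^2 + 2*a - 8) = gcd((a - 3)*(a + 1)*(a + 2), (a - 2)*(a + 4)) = 1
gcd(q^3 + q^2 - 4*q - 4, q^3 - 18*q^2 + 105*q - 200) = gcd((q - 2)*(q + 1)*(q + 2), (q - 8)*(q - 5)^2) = 1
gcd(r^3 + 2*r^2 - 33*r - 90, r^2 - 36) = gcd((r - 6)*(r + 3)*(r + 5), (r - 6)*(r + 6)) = r - 6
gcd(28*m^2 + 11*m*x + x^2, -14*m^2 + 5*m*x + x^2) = 7*m + x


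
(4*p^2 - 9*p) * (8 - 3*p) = -12*p^3 + 59*p^2 - 72*p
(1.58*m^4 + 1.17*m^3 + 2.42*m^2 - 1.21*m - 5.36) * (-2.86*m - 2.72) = -4.5188*m^5 - 7.6438*m^4 - 10.1036*m^3 - 3.1218*m^2 + 18.6208*m + 14.5792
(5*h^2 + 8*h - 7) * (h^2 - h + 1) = 5*h^4 + 3*h^3 - 10*h^2 + 15*h - 7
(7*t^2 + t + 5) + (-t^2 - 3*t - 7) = 6*t^2 - 2*t - 2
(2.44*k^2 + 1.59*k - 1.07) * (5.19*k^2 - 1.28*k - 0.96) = 12.6636*k^4 + 5.1289*k^3 - 9.9309*k^2 - 0.1568*k + 1.0272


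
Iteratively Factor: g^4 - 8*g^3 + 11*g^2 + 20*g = (g - 4)*(g^3 - 4*g^2 - 5*g) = (g - 5)*(g - 4)*(g^2 + g) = g*(g - 5)*(g - 4)*(g + 1)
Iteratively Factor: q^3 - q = (q + 1)*(q^2 - q) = (q - 1)*(q + 1)*(q)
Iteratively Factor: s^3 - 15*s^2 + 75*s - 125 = (s - 5)*(s^2 - 10*s + 25) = (s - 5)^2*(s - 5)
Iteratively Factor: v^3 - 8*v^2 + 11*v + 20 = (v - 4)*(v^2 - 4*v - 5) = (v - 5)*(v - 4)*(v + 1)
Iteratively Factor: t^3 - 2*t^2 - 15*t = (t)*(t^2 - 2*t - 15) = t*(t + 3)*(t - 5)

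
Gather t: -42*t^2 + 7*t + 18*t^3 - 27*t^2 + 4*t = 18*t^3 - 69*t^2 + 11*t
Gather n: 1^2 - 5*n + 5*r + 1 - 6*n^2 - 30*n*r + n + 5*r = -6*n^2 + n*(-30*r - 4) + 10*r + 2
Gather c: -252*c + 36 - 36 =-252*c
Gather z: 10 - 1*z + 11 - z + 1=22 - 2*z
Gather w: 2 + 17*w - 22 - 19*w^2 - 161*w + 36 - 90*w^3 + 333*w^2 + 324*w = -90*w^3 + 314*w^2 + 180*w + 16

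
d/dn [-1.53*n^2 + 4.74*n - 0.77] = 4.74 - 3.06*n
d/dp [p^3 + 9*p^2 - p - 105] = 3*p^2 + 18*p - 1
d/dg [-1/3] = 0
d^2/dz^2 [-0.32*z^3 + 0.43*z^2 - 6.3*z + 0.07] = 0.86 - 1.92*z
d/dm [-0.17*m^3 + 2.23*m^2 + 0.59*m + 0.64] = -0.51*m^2 + 4.46*m + 0.59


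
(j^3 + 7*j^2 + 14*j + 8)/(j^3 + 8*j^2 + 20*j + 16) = (j + 1)/(j + 2)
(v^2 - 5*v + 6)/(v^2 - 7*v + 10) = (v - 3)/(v - 5)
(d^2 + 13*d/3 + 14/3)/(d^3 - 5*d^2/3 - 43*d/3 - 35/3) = (d + 2)/(d^2 - 4*d - 5)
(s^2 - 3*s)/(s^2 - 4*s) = (s - 3)/(s - 4)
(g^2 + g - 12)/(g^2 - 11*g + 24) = (g + 4)/(g - 8)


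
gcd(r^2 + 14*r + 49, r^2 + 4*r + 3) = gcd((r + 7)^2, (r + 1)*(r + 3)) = 1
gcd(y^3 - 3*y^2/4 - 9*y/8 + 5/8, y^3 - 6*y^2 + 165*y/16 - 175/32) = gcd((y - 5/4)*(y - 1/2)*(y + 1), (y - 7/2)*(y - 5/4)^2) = y - 5/4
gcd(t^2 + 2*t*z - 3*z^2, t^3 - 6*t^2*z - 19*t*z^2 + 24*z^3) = -t^2 - 2*t*z + 3*z^2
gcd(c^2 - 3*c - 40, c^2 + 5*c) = c + 5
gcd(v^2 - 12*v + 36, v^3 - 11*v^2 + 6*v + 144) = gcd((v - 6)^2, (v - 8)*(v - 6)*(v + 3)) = v - 6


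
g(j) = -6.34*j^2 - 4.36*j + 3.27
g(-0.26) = 3.98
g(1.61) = -20.18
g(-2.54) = -26.56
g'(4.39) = -60.03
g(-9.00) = -471.03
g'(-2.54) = 27.85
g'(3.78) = -52.29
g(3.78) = -103.80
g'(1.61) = -24.77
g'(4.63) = -63.07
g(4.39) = -138.06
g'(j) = -12.68*j - 4.36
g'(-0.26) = -1.06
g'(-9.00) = 109.76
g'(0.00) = -4.36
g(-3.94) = -77.97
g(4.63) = -152.83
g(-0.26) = 3.98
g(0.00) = 3.27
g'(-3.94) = 45.60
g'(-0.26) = -1.06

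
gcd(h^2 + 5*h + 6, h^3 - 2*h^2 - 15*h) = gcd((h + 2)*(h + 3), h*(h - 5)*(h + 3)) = h + 3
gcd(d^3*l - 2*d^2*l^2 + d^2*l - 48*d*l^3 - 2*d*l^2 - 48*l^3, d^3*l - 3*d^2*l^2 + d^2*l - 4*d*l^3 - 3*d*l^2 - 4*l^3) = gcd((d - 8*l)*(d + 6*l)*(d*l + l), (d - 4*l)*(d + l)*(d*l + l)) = d*l + l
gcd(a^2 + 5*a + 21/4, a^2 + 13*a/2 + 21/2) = a + 7/2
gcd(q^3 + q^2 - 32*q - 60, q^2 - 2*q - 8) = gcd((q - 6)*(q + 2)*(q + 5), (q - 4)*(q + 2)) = q + 2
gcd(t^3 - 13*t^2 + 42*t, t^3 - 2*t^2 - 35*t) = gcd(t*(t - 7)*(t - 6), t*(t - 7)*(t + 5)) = t^2 - 7*t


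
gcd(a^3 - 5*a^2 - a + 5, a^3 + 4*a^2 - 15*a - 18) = a + 1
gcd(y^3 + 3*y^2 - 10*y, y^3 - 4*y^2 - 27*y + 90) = y + 5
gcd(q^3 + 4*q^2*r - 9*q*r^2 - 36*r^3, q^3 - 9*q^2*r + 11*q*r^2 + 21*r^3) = q - 3*r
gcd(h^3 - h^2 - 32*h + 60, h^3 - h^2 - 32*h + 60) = h^3 - h^2 - 32*h + 60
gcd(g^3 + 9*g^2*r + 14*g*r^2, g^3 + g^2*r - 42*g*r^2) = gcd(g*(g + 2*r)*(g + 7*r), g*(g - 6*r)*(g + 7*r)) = g^2 + 7*g*r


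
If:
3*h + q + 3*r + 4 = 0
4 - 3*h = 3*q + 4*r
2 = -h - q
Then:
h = -19/4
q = 11/4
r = 5/2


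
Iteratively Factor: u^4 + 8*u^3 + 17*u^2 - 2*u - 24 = (u + 4)*(u^3 + 4*u^2 + u - 6) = (u + 3)*(u + 4)*(u^2 + u - 2) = (u + 2)*(u + 3)*(u + 4)*(u - 1)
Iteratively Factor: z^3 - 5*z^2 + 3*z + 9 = (z + 1)*(z^2 - 6*z + 9) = (z - 3)*(z + 1)*(z - 3)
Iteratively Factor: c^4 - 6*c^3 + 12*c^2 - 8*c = (c)*(c^3 - 6*c^2 + 12*c - 8) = c*(c - 2)*(c^2 - 4*c + 4) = c*(c - 2)^2*(c - 2)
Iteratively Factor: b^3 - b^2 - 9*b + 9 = (b - 1)*(b^2 - 9) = (b - 1)*(b + 3)*(b - 3)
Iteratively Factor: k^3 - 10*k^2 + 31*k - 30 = (k - 3)*(k^2 - 7*k + 10) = (k - 3)*(k - 2)*(k - 5)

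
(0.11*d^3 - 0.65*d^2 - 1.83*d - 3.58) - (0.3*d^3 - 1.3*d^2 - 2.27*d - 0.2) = -0.19*d^3 + 0.65*d^2 + 0.44*d - 3.38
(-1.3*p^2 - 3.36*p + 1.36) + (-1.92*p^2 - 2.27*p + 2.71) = -3.22*p^2 - 5.63*p + 4.07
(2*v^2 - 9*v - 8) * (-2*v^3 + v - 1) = -4*v^5 + 18*v^4 + 18*v^3 - 11*v^2 + v + 8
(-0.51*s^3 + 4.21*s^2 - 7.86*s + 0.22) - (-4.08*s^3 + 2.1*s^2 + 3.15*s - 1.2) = 3.57*s^3 + 2.11*s^2 - 11.01*s + 1.42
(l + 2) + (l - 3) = 2*l - 1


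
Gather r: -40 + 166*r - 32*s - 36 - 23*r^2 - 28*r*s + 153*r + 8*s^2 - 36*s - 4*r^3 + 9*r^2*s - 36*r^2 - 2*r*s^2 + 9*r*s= -4*r^3 + r^2*(9*s - 59) + r*(-2*s^2 - 19*s + 319) + 8*s^2 - 68*s - 76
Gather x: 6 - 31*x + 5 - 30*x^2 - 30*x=-30*x^2 - 61*x + 11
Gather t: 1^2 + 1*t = t + 1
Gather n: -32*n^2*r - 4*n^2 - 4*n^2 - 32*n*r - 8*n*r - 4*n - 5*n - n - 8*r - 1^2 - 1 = n^2*(-32*r - 8) + n*(-40*r - 10) - 8*r - 2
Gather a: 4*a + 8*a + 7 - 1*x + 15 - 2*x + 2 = 12*a - 3*x + 24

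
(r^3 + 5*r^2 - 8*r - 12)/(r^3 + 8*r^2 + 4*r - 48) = (r + 1)/(r + 4)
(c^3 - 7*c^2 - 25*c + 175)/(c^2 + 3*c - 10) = (c^2 - 12*c + 35)/(c - 2)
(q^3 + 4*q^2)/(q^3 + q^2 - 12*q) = q/(q - 3)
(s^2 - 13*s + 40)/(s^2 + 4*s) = (s^2 - 13*s + 40)/(s*(s + 4))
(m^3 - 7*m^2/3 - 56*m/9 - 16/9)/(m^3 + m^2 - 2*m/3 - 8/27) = 3*(m - 4)/(3*m - 2)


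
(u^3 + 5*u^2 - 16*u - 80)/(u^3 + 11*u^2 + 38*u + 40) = (u - 4)/(u + 2)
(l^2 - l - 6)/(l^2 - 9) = (l + 2)/(l + 3)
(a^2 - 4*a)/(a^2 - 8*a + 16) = a/(a - 4)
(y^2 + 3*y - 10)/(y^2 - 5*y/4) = 4*(y^2 + 3*y - 10)/(y*(4*y - 5))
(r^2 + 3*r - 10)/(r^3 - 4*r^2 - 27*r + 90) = (r - 2)/(r^2 - 9*r + 18)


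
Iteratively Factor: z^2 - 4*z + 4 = (z - 2)*(z - 2)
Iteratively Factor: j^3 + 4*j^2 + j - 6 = (j - 1)*(j^2 + 5*j + 6) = (j - 1)*(j + 3)*(j + 2)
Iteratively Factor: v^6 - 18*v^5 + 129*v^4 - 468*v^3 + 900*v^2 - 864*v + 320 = (v - 2)*(v^5 - 16*v^4 + 97*v^3 - 274*v^2 + 352*v - 160) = (v - 5)*(v - 2)*(v^4 - 11*v^3 + 42*v^2 - 64*v + 32) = (v - 5)*(v - 4)*(v - 2)*(v^3 - 7*v^2 + 14*v - 8) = (v - 5)*(v - 4)*(v - 2)*(v - 1)*(v^2 - 6*v + 8) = (v - 5)*(v - 4)^2*(v - 2)*(v - 1)*(v - 2)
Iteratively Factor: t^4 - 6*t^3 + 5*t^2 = (t)*(t^3 - 6*t^2 + 5*t) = t^2*(t^2 - 6*t + 5) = t^2*(t - 1)*(t - 5)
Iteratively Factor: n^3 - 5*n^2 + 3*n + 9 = (n - 3)*(n^2 - 2*n - 3) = (n - 3)^2*(n + 1)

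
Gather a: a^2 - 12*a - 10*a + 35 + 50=a^2 - 22*a + 85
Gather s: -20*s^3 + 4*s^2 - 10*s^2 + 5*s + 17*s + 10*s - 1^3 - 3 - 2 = -20*s^3 - 6*s^2 + 32*s - 6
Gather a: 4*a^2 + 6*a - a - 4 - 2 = 4*a^2 + 5*a - 6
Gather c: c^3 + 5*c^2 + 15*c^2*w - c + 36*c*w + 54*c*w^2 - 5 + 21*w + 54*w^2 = c^3 + c^2*(15*w + 5) + c*(54*w^2 + 36*w - 1) + 54*w^2 + 21*w - 5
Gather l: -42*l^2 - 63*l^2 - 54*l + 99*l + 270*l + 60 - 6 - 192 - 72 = -105*l^2 + 315*l - 210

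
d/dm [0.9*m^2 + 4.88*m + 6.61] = 1.8*m + 4.88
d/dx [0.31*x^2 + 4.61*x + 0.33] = 0.62*x + 4.61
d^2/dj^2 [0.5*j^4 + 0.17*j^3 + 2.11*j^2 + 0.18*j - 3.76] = 6.0*j^2 + 1.02*j + 4.22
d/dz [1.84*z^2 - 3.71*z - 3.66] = 3.68*z - 3.71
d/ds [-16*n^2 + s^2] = 2*s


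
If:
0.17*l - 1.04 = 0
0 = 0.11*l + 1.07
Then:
No Solution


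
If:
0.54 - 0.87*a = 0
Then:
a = 0.62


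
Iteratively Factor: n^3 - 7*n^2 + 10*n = (n - 2)*(n^2 - 5*n) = (n - 5)*(n - 2)*(n)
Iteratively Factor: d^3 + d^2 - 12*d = (d + 4)*(d^2 - 3*d) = (d - 3)*(d + 4)*(d)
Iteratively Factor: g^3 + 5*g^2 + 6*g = (g)*(g^2 + 5*g + 6) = g*(g + 3)*(g + 2)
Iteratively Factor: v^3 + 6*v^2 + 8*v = (v + 2)*(v^2 + 4*v) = v*(v + 2)*(v + 4)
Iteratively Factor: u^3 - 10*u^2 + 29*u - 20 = (u - 1)*(u^2 - 9*u + 20) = (u - 4)*(u - 1)*(u - 5)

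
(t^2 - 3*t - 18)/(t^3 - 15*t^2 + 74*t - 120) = (t + 3)/(t^2 - 9*t + 20)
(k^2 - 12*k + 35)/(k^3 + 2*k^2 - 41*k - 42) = (k^2 - 12*k + 35)/(k^3 + 2*k^2 - 41*k - 42)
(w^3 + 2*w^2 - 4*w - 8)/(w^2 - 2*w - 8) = (w^2 - 4)/(w - 4)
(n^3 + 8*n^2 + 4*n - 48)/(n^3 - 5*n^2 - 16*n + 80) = (n^2 + 4*n - 12)/(n^2 - 9*n + 20)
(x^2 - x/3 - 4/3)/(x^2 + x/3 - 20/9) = 3*(x + 1)/(3*x + 5)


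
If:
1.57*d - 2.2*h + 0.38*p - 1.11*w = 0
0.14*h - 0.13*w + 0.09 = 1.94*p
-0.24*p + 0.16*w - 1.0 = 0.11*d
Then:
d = 1.51110422557032*w - 8.25423137999148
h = 0.569355900693288*w - 5.95675665207793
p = -0.0259227700530617*w - 0.383477284170572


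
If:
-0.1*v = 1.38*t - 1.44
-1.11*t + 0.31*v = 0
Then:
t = 0.83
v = 2.97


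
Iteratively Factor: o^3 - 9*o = (o + 3)*(o^2 - 3*o) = (o - 3)*(o + 3)*(o)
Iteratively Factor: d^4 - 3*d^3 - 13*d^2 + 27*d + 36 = (d + 1)*(d^3 - 4*d^2 - 9*d + 36) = (d - 3)*(d + 1)*(d^2 - d - 12) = (d - 4)*(d - 3)*(d + 1)*(d + 3)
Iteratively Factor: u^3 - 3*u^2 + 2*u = (u - 2)*(u^2 - u) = (u - 2)*(u - 1)*(u)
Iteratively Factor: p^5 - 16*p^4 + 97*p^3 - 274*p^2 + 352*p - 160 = (p - 5)*(p^4 - 11*p^3 + 42*p^2 - 64*p + 32) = (p - 5)*(p - 2)*(p^3 - 9*p^2 + 24*p - 16) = (p - 5)*(p - 4)*(p - 2)*(p^2 - 5*p + 4) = (p - 5)*(p - 4)*(p - 2)*(p - 1)*(p - 4)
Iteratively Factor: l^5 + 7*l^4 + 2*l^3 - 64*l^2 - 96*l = (l + 4)*(l^4 + 3*l^3 - 10*l^2 - 24*l) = (l - 3)*(l + 4)*(l^3 + 6*l^2 + 8*l) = l*(l - 3)*(l + 4)*(l^2 + 6*l + 8) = l*(l - 3)*(l + 2)*(l + 4)*(l + 4)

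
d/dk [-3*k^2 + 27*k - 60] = 27 - 6*k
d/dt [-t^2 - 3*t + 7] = -2*t - 3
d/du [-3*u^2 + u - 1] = 1 - 6*u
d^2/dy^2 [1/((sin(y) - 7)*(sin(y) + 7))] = 2*(-2*sin(y)^4 - 95*sin(y)^2 + 49)/((sin(y) - 7)^3*(sin(y) + 7)^3)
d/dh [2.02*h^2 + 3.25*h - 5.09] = 4.04*h + 3.25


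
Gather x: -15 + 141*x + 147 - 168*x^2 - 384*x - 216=-168*x^2 - 243*x - 84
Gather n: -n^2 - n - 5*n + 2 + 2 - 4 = -n^2 - 6*n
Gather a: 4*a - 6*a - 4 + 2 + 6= 4 - 2*a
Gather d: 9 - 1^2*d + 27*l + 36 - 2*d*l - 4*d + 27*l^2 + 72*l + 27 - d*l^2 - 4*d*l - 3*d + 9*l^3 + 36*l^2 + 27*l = d*(-l^2 - 6*l - 8) + 9*l^3 + 63*l^2 + 126*l + 72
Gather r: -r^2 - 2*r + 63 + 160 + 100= -r^2 - 2*r + 323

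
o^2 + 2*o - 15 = (o - 3)*(o + 5)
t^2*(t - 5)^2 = t^4 - 10*t^3 + 25*t^2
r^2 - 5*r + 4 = (r - 4)*(r - 1)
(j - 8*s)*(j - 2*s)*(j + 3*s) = j^3 - 7*j^2*s - 14*j*s^2 + 48*s^3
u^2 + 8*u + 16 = (u + 4)^2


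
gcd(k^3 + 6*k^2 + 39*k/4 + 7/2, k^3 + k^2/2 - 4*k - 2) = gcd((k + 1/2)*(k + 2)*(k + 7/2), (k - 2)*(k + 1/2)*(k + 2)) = k^2 + 5*k/2 + 1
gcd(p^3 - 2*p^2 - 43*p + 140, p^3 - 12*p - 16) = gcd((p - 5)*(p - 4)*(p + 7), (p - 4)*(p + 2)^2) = p - 4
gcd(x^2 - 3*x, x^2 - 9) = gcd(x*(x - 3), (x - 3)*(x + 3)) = x - 3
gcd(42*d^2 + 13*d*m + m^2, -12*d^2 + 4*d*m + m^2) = 6*d + m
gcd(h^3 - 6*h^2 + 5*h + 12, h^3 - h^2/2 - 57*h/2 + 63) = h - 3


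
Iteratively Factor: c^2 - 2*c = (c)*(c - 2)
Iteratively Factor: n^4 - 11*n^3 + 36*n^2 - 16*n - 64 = (n - 4)*(n^3 - 7*n^2 + 8*n + 16) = (n - 4)^2*(n^2 - 3*n - 4) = (n - 4)^2*(n + 1)*(n - 4)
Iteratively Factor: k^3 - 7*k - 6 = (k - 3)*(k^2 + 3*k + 2) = (k - 3)*(k + 1)*(k + 2)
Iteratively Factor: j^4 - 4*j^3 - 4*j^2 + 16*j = (j)*(j^3 - 4*j^2 - 4*j + 16) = j*(j - 4)*(j^2 - 4) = j*(j - 4)*(j - 2)*(j + 2)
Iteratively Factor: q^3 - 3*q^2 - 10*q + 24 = (q + 3)*(q^2 - 6*q + 8) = (q - 2)*(q + 3)*(q - 4)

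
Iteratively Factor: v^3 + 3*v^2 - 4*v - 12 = (v - 2)*(v^2 + 5*v + 6) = (v - 2)*(v + 2)*(v + 3)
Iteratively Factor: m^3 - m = (m - 1)*(m^2 + m) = m*(m - 1)*(m + 1)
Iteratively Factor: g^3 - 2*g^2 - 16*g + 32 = (g - 2)*(g^2 - 16) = (g - 2)*(g + 4)*(g - 4)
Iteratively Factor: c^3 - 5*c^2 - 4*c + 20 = (c - 2)*(c^2 - 3*c - 10) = (c - 5)*(c - 2)*(c + 2)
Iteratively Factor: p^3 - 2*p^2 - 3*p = (p)*(p^2 - 2*p - 3) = p*(p - 3)*(p + 1)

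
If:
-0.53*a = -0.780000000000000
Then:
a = 1.47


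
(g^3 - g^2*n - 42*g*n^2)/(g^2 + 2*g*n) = (g^2 - g*n - 42*n^2)/(g + 2*n)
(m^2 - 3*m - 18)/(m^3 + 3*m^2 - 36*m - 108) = 1/(m + 6)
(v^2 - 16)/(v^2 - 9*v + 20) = (v + 4)/(v - 5)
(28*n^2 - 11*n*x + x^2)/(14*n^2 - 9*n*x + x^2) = (-4*n + x)/(-2*n + x)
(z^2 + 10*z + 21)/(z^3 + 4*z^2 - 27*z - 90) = (z + 7)/(z^2 + z - 30)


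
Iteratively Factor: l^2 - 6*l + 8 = (l - 4)*(l - 2)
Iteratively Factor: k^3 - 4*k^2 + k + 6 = (k - 2)*(k^2 - 2*k - 3) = (k - 3)*(k - 2)*(k + 1)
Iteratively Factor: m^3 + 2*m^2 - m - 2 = (m + 1)*(m^2 + m - 2) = (m + 1)*(m + 2)*(m - 1)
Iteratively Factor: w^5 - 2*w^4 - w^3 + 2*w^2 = (w)*(w^4 - 2*w^3 - w^2 + 2*w) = w^2*(w^3 - 2*w^2 - w + 2) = w^2*(w - 2)*(w^2 - 1) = w^2*(w - 2)*(w + 1)*(w - 1)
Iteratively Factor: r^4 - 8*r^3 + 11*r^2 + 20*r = (r + 1)*(r^3 - 9*r^2 + 20*r) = (r - 5)*(r + 1)*(r^2 - 4*r) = (r - 5)*(r - 4)*(r + 1)*(r)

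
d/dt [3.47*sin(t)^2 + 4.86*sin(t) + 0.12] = (6.94*sin(t) + 4.86)*cos(t)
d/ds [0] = 0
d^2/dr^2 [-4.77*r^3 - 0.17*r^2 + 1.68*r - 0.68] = -28.62*r - 0.34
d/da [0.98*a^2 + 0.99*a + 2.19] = 1.96*a + 0.99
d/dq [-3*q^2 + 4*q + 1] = 4 - 6*q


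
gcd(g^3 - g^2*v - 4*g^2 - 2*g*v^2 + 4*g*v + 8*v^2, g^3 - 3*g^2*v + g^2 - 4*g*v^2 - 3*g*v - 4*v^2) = g + v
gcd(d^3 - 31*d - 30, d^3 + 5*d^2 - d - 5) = d^2 + 6*d + 5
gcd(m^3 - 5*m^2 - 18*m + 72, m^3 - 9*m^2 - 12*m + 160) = m + 4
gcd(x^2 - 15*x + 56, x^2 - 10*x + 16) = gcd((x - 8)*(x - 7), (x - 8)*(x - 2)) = x - 8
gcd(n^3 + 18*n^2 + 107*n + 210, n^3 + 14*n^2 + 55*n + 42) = n^2 + 13*n + 42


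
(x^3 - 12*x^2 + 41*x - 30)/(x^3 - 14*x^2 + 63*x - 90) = (x - 1)/(x - 3)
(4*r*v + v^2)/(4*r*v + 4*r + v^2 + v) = v/(v + 1)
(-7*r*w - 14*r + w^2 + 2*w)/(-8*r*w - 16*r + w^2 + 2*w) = (7*r - w)/(8*r - w)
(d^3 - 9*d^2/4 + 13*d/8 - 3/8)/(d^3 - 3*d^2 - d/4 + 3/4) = (4*d^2 - 7*d + 3)/(2*(2*d^2 - 5*d - 3))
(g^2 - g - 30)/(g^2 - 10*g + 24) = (g + 5)/(g - 4)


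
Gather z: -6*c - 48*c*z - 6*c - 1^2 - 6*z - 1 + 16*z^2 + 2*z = -12*c + 16*z^2 + z*(-48*c - 4) - 2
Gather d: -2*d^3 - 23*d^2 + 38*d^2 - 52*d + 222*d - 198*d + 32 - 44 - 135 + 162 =-2*d^3 + 15*d^2 - 28*d + 15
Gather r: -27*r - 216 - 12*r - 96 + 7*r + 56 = -32*r - 256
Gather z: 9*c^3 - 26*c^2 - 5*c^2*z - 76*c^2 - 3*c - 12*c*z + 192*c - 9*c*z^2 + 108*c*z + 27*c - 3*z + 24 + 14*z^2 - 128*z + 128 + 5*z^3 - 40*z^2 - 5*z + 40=9*c^3 - 102*c^2 + 216*c + 5*z^3 + z^2*(-9*c - 26) + z*(-5*c^2 + 96*c - 136) + 192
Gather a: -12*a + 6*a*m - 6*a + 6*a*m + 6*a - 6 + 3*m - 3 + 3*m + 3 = a*(12*m - 12) + 6*m - 6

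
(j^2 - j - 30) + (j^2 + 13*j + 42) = 2*j^2 + 12*j + 12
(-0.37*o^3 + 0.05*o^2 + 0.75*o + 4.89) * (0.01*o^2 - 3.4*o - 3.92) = -0.0037*o^5 + 1.2585*o^4 + 1.2879*o^3 - 2.6971*o^2 - 19.566*o - 19.1688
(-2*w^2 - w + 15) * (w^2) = -2*w^4 - w^3 + 15*w^2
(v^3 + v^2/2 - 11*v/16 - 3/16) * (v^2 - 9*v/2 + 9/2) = v^5 - 4*v^4 + 25*v^3/16 + 165*v^2/32 - 9*v/4 - 27/32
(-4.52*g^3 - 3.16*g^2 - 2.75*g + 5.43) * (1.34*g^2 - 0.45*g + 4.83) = -6.0568*g^5 - 2.2004*g^4 - 24.0946*g^3 - 6.7491*g^2 - 15.726*g + 26.2269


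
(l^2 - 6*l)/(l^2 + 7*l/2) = 2*(l - 6)/(2*l + 7)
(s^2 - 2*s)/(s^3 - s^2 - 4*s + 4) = s/(s^2 + s - 2)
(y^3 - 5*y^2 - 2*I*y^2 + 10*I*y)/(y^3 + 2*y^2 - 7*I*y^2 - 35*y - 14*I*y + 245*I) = y*(y - 2*I)/(y^2 + 7*y*(1 - I) - 49*I)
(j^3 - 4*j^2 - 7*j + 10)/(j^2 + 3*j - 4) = (j^2 - 3*j - 10)/(j + 4)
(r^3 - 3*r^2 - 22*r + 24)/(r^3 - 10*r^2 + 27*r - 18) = (r + 4)/(r - 3)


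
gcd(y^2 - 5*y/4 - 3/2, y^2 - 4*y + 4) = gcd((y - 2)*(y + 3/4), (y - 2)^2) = y - 2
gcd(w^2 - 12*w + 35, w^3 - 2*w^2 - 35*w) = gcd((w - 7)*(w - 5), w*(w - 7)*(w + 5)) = w - 7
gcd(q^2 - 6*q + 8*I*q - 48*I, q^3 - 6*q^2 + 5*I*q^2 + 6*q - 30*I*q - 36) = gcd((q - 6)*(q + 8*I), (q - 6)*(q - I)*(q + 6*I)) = q - 6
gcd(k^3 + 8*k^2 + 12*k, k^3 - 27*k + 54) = k + 6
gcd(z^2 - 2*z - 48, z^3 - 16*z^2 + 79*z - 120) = z - 8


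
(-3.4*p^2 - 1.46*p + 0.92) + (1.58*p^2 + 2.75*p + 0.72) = -1.82*p^2 + 1.29*p + 1.64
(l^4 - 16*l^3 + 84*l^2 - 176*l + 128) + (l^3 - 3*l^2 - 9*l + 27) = l^4 - 15*l^3 + 81*l^2 - 185*l + 155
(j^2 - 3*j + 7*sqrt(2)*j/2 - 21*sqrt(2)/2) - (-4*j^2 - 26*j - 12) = 5*j^2 + 7*sqrt(2)*j/2 + 23*j - 21*sqrt(2)/2 + 12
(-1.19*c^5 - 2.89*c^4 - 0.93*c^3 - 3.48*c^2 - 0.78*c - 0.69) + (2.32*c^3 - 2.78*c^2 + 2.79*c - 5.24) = -1.19*c^5 - 2.89*c^4 + 1.39*c^3 - 6.26*c^2 + 2.01*c - 5.93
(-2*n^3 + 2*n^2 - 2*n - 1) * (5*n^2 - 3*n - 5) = -10*n^5 + 16*n^4 - 6*n^3 - 9*n^2 + 13*n + 5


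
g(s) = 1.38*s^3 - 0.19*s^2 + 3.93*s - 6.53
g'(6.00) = 150.69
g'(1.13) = 8.79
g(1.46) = 3.10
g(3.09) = 44.51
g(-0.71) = -9.91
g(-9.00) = -1063.31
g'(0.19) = 4.01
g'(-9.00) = 342.69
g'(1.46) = 12.20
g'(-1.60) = 15.14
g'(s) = 4.14*s^2 - 0.38*s + 3.93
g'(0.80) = 6.28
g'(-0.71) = 6.29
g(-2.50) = -39.10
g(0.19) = -5.78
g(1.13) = -0.34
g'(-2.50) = 30.76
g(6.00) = 308.29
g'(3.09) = 42.28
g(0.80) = -2.80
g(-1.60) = -18.96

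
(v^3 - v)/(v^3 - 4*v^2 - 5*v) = (v - 1)/(v - 5)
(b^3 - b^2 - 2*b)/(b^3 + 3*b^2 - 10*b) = (b + 1)/(b + 5)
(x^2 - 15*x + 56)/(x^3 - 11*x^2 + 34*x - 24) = (x^2 - 15*x + 56)/(x^3 - 11*x^2 + 34*x - 24)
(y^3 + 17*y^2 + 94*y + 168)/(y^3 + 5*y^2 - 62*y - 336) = (y + 4)/(y - 8)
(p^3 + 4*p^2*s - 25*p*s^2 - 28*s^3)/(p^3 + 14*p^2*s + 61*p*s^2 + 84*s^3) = (p^2 - 3*p*s - 4*s^2)/(p^2 + 7*p*s + 12*s^2)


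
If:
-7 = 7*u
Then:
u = -1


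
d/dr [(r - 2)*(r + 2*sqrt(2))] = 2*r - 2 + 2*sqrt(2)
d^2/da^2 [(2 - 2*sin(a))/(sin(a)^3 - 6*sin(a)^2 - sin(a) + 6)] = 2*(4*sin(a)^3 - 19*sin(a)^2 + 62*sin(a) - 62)/((sin(a) - 6)^3*(sin(a) + 1)^2)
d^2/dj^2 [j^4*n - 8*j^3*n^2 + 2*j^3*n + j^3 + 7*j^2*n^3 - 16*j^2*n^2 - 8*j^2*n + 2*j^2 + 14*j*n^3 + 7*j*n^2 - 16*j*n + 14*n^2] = 12*j^2*n - 48*j*n^2 + 12*j*n + 6*j + 14*n^3 - 32*n^2 - 16*n + 4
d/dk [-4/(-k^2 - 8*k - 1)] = 8*(-k - 4)/(k^2 + 8*k + 1)^2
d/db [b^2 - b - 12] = 2*b - 1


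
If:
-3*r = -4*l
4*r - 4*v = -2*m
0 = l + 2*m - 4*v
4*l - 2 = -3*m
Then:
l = 0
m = 2/3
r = 0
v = 1/3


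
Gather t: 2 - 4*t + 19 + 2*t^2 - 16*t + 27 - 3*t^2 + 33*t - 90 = -t^2 + 13*t - 42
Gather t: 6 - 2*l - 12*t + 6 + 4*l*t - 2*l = -4*l + t*(4*l - 12) + 12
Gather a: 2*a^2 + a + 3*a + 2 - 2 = 2*a^2 + 4*a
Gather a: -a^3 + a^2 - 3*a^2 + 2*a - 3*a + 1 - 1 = -a^3 - 2*a^2 - a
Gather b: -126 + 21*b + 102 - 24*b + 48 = 24 - 3*b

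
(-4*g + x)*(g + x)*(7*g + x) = -28*g^3 - 25*g^2*x + 4*g*x^2 + x^3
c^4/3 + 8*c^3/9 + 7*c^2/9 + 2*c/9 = c*(c/3 + 1/3)*(c + 2/3)*(c + 1)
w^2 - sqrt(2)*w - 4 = (w - 2*sqrt(2))*(w + sqrt(2))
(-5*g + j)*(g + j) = -5*g^2 - 4*g*j + j^2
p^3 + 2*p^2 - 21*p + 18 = (p - 3)*(p - 1)*(p + 6)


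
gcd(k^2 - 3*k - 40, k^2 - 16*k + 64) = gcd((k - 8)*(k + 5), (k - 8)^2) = k - 8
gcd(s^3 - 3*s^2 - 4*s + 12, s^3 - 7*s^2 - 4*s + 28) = s^2 - 4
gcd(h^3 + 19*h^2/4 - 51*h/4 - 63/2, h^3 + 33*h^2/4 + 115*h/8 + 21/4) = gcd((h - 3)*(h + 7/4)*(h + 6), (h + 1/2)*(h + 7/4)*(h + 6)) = h^2 + 31*h/4 + 21/2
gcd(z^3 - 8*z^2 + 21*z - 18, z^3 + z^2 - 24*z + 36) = z^2 - 5*z + 6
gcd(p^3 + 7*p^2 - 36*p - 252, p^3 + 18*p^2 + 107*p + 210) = p^2 + 13*p + 42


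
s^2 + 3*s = s*(s + 3)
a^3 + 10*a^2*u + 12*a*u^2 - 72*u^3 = (a - 2*u)*(a + 6*u)^2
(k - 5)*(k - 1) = k^2 - 6*k + 5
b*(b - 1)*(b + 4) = b^3 + 3*b^2 - 4*b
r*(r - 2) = r^2 - 2*r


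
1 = 1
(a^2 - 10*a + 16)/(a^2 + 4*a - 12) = (a - 8)/(a + 6)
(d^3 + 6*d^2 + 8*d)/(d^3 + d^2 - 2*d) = (d + 4)/(d - 1)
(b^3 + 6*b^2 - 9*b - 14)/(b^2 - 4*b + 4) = (b^2 + 8*b + 7)/(b - 2)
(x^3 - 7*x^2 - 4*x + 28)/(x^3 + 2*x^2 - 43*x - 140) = (x^2 - 4)/(x^2 + 9*x + 20)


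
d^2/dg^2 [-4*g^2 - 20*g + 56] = -8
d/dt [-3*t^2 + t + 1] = 1 - 6*t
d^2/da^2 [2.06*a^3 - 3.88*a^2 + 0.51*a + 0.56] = 12.36*a - 7.76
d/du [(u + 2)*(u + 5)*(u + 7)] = 3*u^2 + 28*u + 59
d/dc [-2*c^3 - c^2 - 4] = 2*c*(-3*c - 1)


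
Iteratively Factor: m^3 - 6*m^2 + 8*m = (m - 4)*(m^2 - 2*m) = (m - 4)*(m - 2)*(m)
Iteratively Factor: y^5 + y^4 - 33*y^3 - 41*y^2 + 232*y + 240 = (y + 4)*(y^4 - 3*y^3 - 21*y^2 + 43*y + 60) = (y - 5)*(y + 4)*(y^3 + 2*y^2 - 11*y - 12) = (y - 5)*(y + 1)*(y + 4)*(y^2 + y - 12) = (y - 5)*(y + 1)*(y + 4)^2*(y - 3)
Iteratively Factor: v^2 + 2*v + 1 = (v + 1)*(v + 1)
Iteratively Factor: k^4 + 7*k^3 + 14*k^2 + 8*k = (k + 1)*(k^3 + 6*k^2 + 8*k) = (k + 1)*(k + 2)*(k^2 + 4*k) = (k + 1)*(k + 2)*(k + 4)*(k)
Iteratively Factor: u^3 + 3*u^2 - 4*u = (u)*(u^2 + 3*u - 4) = u*(u + 4)*(u - 1)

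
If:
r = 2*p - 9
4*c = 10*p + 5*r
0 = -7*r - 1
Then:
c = 305/28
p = 31/7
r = -1/7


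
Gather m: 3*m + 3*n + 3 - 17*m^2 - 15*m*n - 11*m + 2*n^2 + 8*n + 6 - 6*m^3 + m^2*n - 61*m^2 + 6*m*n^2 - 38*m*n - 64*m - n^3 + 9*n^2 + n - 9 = -6*m^3 + m^2*(n - 78) + m*(6*n^2 - 53*n - 72) - n^3 + 11*n^2 + 12*n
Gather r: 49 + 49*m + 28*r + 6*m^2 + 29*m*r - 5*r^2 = 6*m^2 + 49*m - 5*r^2 + r*(29*m + 28) + 49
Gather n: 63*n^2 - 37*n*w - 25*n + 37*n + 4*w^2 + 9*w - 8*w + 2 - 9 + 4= 63*n^2 + n*(12 - 37*w) + 4*w^2 + w - 3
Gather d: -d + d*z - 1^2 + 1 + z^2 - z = d*(z - 1) + z^2 - z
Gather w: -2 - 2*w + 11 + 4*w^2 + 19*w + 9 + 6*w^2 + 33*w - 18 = 10*w^2 + 50*w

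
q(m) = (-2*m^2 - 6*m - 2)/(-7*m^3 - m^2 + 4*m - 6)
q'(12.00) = 0.00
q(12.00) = 0.03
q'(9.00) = -0.00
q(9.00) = 0.04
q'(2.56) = -0.16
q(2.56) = 0.25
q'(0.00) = 1.22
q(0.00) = 0.33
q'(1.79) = -0.41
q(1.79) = 0.45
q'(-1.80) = 0.29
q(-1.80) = 0.10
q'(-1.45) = 1.65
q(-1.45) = 0.34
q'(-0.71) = 0.60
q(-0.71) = -0.18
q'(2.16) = -0.25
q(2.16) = 0.33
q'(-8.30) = -0.00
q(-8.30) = -0.02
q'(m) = (-4*m - 6)/(-7*m^3 - m^2 + 4*m - 6) + (-2*m^2 - 6*m - 2)*(21*m^2 + 2*m - 4)/(-7*m^3 - m^2 + 4*m - 6)^2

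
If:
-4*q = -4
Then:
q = 1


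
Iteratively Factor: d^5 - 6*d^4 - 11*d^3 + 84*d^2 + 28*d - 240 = (d - 2)*(d^4 - 4*d^3 - 19*d^2 + 46*d + 120) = (d - 4)*(d - 2)*(d^3 - 19*d - 30) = (d - 4)*(d - 2)*(d + 2)*(d^2 - 2*d - 15) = (d - 5)*(d - 4)*(d - 2)*(d + 2)*(d + 3)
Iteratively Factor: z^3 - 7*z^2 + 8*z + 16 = (z - 4)*(z^2 - 3*z - 4) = (z - 4)*(z + 1)*(z - 4)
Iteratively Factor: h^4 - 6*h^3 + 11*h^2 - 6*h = (h - 1)*(h^3 - 5*h^2 + 6*h) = h*(h - 1)*(h^2 - 5*h + 6) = h*(h - 3)*(h - 1)*(h - 2)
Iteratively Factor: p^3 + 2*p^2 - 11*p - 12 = (p + 4)*(p^2 - 2*p - 3) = (p + 1)*(p + 4)*(p - 3)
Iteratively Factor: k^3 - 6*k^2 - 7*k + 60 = (k + 3)*(k^2 - 9*k + 20) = (k - 4)*(k + 3)*(k - 5)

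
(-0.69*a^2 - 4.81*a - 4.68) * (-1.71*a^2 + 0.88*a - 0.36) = 1.1799*a^4 + 7.6179*a^3 + 4.0184*a^2 - 2.3868*a + 1.6848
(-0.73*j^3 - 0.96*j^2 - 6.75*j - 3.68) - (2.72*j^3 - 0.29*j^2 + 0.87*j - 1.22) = -3.45*j^3 - 0.67*j^2 - 7.62*j - 2.46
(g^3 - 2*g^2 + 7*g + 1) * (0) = 0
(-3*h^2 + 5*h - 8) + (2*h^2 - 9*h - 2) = -h^2 - 4*h - 10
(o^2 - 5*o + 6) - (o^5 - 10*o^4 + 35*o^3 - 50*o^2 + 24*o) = -o^5 + 10*o^4 - 35*o^3 + 51*o^2 - 29*o + 6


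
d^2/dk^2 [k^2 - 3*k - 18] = 2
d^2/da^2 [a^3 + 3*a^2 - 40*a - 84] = 6*a + 6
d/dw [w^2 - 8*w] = 2*w - 8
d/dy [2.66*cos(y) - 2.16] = -2.66*sin(y)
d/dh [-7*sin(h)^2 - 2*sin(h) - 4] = -2*(7*sin(h) + 1)*cos(h)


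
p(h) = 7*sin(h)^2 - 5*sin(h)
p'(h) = 14*sin(h)*cos(h) - 5*cos(h)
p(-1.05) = 9.60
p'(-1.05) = -8.53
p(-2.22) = 8.42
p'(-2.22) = 9.76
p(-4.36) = 1.47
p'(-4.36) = -2.81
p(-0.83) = 7.50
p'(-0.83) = -10.35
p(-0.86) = 7.81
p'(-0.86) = -10.18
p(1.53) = 1.99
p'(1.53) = 0.37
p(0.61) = -0.57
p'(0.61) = 2.48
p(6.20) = 0.46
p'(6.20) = -6.14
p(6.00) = 1.94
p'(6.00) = -8.56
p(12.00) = 4.70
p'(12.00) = -10.56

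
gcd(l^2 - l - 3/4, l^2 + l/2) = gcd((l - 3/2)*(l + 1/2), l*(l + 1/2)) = l + 1/2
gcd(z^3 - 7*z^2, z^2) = z^2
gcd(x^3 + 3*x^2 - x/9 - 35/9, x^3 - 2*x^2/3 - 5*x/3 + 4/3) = x - 1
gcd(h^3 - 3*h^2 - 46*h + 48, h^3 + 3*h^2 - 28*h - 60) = h + 6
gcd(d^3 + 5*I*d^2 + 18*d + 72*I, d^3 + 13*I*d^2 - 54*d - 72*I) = d^2 + 9*I*d - 18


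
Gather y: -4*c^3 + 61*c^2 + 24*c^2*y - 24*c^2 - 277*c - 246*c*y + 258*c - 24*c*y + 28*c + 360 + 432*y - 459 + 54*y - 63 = -4*c^3 + 37*c^2 + 9*c + y*(24*c^2 - 270*c + 486) - 162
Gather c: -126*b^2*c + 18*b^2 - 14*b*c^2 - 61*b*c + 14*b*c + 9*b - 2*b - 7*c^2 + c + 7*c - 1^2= 18*b^2 + 7*b + c^2*(-14*b - 7) + c*(-126*b^2 - 47*b + 8) - 1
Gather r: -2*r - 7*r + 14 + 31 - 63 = -9*r - 18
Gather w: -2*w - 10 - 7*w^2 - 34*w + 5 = -7*w^2 - 36*w - 5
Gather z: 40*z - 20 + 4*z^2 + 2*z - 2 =4*z^2 + 42*z - 22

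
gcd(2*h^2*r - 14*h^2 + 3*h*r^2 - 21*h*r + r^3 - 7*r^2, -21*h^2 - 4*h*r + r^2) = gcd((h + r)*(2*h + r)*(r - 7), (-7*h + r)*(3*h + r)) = 1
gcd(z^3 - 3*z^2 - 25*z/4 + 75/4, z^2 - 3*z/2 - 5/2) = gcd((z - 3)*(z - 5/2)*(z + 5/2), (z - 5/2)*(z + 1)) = z - 5/2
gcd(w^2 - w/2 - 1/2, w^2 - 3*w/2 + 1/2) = w - 1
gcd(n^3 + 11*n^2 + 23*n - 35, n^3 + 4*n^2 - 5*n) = n^2 + 4*n - 5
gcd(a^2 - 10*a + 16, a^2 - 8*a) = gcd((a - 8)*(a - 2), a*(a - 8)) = a - 8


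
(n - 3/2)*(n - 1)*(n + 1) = n^3 - 3*n^2/2 - n + 3/2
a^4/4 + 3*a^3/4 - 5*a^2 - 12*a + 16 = (a/4 + 1)*(a - 4)*(a - 1)*(a + 4)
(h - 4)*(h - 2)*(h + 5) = h^3 - h^2 - 22*h + 40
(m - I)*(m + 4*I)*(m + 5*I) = m^3 + 8*I*m^2 - 11*m + 20*I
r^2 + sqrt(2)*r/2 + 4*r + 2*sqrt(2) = (r + 4)*(r + sqrt(2)/2)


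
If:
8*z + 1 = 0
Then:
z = -1/8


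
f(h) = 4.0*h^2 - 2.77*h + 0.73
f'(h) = 8.0*h - 2.77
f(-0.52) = 3.25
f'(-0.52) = -6.93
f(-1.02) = 7.72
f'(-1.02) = -10.93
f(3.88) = 50.20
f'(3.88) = 28.27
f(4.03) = 54.53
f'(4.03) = 29.47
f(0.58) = 0.47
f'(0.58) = 1.87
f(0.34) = 0.25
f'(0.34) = -0.05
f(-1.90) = 20.43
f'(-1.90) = -17.97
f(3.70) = 45.24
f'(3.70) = 26.83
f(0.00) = 0.73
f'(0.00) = -2.77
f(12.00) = 543.49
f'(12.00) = 93.23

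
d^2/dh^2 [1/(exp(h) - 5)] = (exp(h) + 5)*exp(h)/(exp(h) - 5)^3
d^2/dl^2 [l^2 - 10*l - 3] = 2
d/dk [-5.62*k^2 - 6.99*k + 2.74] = -11.24*k - 6.99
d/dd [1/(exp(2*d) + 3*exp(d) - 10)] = (-2*exp(d) - 3)*exp(d)/(exp(2*d) + 3*exp(d) - 10)^2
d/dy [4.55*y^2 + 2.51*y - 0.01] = 9.1*y + 2.51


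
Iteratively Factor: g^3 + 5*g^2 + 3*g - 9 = (g + 3)*(g^2 + 2*g - 3) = (g + 3)^2*(g - 1)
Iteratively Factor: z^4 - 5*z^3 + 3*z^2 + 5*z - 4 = (z - 4)*(z^3 - z^2 - z + 1) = (z - 4)*(z - 1)*(z^2 - 1) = (z - 4)*(z - 1)*(z + 1)*(z - 1)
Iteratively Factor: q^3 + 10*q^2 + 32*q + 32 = (q + 4)*(q^2 + 6*q + 8) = (q + 2)*(q + 4)*(q + 4)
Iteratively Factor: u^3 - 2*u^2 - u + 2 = (u - 1)*(u^2 - u - 2) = (u - 1)*(u + 1)*(u - 2)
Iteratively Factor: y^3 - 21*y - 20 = (y + 4)*(y^2 - 4*y - 5) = (y + 1)*(y + 4)*(y - 5)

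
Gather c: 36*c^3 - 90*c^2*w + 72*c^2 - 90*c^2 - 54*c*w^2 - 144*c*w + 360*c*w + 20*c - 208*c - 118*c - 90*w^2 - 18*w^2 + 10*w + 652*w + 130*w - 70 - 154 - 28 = 36*c^3 + c^2*(-90*w - 18) + c*(-54*w^2 + 216*w - 306) - 108*w^2 + 792*w - 252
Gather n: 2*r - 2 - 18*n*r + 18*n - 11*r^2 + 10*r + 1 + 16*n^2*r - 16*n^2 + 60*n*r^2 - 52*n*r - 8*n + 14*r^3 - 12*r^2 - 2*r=n^2*(16*r - 16) + n*(60*r^2 - 70*r + 10) + 14*r^3 - 23*r^2 + 10*r - 1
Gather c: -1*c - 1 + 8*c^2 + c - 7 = 8*c^2 - 8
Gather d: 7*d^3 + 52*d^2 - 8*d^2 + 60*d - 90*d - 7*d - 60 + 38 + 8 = 7*d^3 + 44*d^2 - 37*d - 14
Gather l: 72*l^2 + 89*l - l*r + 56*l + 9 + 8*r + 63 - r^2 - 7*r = 72*l^2 + l*(145 - r) - r^2 + r + 72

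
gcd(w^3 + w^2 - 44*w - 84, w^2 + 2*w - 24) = w + 6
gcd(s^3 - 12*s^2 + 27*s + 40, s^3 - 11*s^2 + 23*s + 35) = s^2 - 4*s - 5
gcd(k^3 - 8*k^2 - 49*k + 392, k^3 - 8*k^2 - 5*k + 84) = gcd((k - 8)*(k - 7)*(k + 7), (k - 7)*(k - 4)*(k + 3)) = k - 7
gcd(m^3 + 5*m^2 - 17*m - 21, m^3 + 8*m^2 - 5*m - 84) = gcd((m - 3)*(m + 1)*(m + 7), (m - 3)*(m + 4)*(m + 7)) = m^2 + 4*m - 21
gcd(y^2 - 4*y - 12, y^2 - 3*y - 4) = 1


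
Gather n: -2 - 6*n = -6*n - 2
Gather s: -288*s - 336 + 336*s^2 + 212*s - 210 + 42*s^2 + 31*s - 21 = 378*s^2 - 45*s - 567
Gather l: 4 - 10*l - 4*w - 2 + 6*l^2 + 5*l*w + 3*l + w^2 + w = 6*l^2 + l*(5*w - 7) + w^2 - 3*w + 2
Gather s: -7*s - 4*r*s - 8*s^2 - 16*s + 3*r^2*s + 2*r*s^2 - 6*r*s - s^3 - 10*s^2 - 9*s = -s^3 + s^2*(2*r - 18) + s*(3*r^2 - 10*r - 32)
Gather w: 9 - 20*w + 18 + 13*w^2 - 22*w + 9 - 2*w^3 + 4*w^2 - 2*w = -2*w^3 + 17*w^2 - 44*w + 36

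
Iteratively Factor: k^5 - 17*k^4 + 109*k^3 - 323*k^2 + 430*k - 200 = (k - 5)*(k^4 - 12*k^3 + 49*k^2 - 78*k + 40) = (k - 5)*(k - 1)*(k^3 - 11*k^2 + 38*k - 40) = (k - 5)*(k - 4)*(k - 1)*(k^2 - 7*k + 10) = (k - 5)^2*(k - 4)*(k - 1)*(k - 2)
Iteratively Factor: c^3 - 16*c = (c)*(c^2 - 16) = c*(c + 4)*(c - 4)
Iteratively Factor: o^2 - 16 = (o - 4)*(o + 4)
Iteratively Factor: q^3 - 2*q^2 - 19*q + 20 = (q - 1)*(q^2 - q - 20) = (q - 5)*(q - 1)*(q + 4)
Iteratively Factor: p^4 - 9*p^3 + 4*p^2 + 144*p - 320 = (p - 4)*(p^3 - 5*p^2 - 16*p + 80) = (p - 5)*(p - 4)*(p^2 - 16) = (p - 5)*(p - 4)*(p + 4)*(p - 4)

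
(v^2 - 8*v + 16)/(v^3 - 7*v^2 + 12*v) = (v - 4)/(v*(v - 3))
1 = 1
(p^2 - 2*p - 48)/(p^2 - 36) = (p - 8)/(p - 6)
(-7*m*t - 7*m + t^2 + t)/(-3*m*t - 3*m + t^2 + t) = (-7*m + t)/(-3*m + t)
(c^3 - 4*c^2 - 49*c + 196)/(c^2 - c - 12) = (c^2 - 49)/(c + 3)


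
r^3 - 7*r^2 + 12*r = r*(r - 4)*(r - 3)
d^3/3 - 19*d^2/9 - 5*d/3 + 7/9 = (d/3 + 1/3)*(d - 7)*(d - 1/3)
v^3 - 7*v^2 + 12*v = v*(v - 4)*(v - 3)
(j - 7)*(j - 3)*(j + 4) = j^3 - 6*j^2 - 19*j + 84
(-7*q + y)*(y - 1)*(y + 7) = -7*q*y^2 - 42*q*y + 49*q + y^3 + 6*y^2 - 7*y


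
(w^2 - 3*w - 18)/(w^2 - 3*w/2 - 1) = 2*(-w^2 + 3*w + 18)/(-2*w^2 + 3*w + 2)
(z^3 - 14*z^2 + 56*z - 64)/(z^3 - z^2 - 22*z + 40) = (z - 8)/(z + 5)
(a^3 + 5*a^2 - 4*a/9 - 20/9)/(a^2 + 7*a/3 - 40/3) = (9*a^2 - 4)/(3*(3*a - 8))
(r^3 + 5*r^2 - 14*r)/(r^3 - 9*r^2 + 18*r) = (r^2 + 5*r - 14)/(r^2 - 9*r + 18)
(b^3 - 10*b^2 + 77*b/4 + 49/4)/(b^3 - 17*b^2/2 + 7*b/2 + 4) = (2*b^2 - 21*b + 49)/(2*(b^2 - 9*b + 8))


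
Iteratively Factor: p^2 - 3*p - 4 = (p + 1)*(p - 4)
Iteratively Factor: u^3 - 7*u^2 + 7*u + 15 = (u - 5)*(u^2 - 2*u - 3) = (u - 5)*(u - 3)*(u + 1)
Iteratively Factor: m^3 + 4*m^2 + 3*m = (m)*(m^2 + 4*m + 3) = m*(m + 3)*(m + 1)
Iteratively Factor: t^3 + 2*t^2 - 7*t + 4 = (t - 1)*(t^2 + 3*t - 4) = (t - 1)*(t + 4)*(t - 1)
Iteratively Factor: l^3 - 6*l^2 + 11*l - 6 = (l - 2)*(l^2 - 4*l + 3) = (l - 2)*(l - 1)*(l - 3)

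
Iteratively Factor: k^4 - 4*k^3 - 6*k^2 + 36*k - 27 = (k - 1)*(k^3 - 3*k^2 - 9*k + 27) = (k - 1)*(k + 3)*(k^2 - 6*k + 9) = (k - 3)*(k - 1)*(k + 3)*(k - 3)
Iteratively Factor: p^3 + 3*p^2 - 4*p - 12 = (p - 2)*(p^2 + 5*p + 6) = (p - 2)*(p + 2)*(p + 3)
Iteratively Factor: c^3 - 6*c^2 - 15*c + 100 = (c + 4)*(c^2 - 10*c + 25) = (c - 5)*(c + 4)*(c - 5)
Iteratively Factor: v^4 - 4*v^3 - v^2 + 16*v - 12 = (v - 2)*(v^3 - 2*v^2 - 5*v + 6) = (v - 3)*(v - 2)*(v^2 + v - 2) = (v - 3)*(v - 2)*(v + 2)*(v - 1)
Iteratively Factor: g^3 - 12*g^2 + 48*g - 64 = (g - 4)*(g^2 - 8*g + 16) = (g - 4)^2*(g - 4)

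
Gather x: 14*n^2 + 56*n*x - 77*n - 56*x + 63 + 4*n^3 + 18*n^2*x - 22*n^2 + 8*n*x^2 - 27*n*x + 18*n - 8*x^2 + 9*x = 4*n^3 - 8*n^2 - 59*n + x^2*(8*n - 8) + x*(18*n^2 + 29*n - 47) + 63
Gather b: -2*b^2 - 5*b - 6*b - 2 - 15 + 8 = -2*b^2 - 11*b - 9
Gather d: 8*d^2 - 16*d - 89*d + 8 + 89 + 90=8*d^2 - 105*d + 187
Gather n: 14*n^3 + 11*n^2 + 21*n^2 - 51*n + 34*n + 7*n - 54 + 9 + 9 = 14*n^3 + 32*n^2 - 10*n - 36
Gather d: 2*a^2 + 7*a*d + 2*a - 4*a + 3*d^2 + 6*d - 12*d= 2*a^2 - 2*a + 3*d^2 + d*(7*a - 6)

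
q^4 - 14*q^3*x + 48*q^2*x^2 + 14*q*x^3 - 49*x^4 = (q - 7*x)^2*(q - x)*(q + x)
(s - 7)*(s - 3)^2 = s^3 - 13*s^2 + 51*s - 63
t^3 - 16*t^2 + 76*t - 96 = (t - 8)*(t - 6)*(t - 2)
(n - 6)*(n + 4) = n^2 - 2*n - 24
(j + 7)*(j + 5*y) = j^2 + 5*j*y + 7*j + 35*y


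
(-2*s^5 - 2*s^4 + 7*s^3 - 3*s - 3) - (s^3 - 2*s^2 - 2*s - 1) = -2*s^5 - 2*s^4 + 6*s^3 + 2*s^2 - s - 2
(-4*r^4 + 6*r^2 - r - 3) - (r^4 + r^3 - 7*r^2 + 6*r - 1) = -5*r^4 - r^3 + 13*r^2 - 7*r - 2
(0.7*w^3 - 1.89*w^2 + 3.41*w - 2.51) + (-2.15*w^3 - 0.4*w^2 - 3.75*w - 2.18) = -1.45*w^3 - 2.29*w^2 - 0.34*w - 4.69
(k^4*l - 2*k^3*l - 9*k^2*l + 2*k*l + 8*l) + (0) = k^4*l - 2*k^3*l - 9*k^2*l + 2*k*l + 8*l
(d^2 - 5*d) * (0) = 0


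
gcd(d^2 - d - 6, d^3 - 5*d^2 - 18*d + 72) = d - 3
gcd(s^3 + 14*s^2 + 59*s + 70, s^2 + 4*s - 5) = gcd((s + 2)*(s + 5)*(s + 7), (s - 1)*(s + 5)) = s + 5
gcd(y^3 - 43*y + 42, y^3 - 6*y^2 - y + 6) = y^2 - 7*y + 6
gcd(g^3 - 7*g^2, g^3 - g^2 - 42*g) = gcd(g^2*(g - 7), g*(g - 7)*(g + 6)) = g^2 - 7*g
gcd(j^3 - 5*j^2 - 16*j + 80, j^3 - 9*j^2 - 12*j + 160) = j^2 - j - 20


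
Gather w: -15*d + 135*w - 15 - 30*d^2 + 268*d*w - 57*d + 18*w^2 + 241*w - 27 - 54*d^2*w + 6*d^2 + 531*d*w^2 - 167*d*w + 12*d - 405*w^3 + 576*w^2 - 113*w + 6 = -24*d^2 - 60*d - 405*w^3 + w^2*(531*d + 594) + w*(-54*d^2 + 101*d + 263) - 36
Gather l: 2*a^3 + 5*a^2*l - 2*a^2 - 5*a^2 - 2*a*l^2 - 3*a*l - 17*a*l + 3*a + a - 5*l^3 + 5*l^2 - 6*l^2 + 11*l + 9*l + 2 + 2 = 2*a^3 - 7*a^2 + 4*a - 5*l^3 + l^2*(-2*a - 1) + l*(5*a^2 - 20*a + 20) + 4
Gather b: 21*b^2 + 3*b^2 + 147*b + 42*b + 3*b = 24*b^2 + 192*b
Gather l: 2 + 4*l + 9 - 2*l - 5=2*l + 6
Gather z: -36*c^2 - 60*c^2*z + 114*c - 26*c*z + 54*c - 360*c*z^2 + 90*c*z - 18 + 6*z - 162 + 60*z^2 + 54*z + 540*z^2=-36*c^2 + 168*c + z^2*(600 - 360*c) + z*(-60*c^2 + 64*c + 60) - 180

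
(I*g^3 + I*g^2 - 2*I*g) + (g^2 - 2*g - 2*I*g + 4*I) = I*g^3 + g^2 + I*g^2 - 2*g - 4*I*g + 4*I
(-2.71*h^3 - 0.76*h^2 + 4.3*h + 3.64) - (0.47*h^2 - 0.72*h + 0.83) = -2.71*h^3 - 1.23*h^2 + 5.02*h + 2.81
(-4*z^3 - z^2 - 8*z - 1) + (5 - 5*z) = -4*z^3 - z^2 - 13*z + 4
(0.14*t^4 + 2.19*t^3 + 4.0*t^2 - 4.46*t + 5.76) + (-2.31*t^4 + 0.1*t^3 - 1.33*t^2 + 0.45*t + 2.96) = -2.17*t^4 + 2.29*t^3 + 2.67*t^2 - 4.01*t + 8.72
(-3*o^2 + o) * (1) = -3*o^2 + o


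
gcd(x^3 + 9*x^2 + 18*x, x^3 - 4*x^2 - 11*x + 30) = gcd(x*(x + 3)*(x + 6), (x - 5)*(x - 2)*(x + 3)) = x + 3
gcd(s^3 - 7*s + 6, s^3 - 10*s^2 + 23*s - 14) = s^2 - 3*s + 2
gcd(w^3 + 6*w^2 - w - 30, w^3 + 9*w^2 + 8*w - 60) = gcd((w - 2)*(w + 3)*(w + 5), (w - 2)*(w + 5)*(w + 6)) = w^2 + 3*w - 10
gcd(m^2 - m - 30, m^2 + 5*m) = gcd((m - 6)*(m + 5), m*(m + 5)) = m + 5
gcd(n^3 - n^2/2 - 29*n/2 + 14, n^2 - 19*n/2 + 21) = n - 7/2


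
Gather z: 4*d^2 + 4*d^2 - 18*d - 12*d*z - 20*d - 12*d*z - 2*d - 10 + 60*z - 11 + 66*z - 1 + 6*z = 8*d^2 - 40*d + z*(132 - 24*d) - 22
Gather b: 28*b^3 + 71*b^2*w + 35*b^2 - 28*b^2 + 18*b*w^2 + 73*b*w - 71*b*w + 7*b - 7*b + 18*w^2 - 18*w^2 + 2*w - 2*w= 28*b^3 + b^2*(71*w + 7) + b*(18*w^2 + 2*w)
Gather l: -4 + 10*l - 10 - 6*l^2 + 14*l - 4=-6*l^2 + 24*l - 18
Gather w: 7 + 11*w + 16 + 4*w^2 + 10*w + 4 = 4*w^2 + 21*w + 27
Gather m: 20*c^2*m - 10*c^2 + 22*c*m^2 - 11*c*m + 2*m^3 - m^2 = -10*c^2 + 2*m^3 + m^2*(22*c - 1) + m*(20*c^2 - 11*c)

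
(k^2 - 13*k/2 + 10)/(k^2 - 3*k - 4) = (k - 5/2)/(k + 1)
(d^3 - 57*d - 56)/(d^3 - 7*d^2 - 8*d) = (d + 7)/d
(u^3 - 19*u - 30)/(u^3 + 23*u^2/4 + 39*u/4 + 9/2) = 4*(u - 5)/(4*u + 3)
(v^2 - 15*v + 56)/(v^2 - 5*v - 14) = (v - 8)/(v + 2)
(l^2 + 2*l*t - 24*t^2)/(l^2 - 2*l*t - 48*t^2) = (-l + 4*t)/(-l + 8*t)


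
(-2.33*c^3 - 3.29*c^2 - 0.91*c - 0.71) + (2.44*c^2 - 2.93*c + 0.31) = -2.33*c^3 - 0.85*c^2 - 3.84*c - 0.4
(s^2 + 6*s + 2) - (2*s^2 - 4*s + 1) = -s^2 + 10*s + 1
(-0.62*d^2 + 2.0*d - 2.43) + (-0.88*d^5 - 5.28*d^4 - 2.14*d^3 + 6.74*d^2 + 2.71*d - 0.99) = -0.88*d^5 - 5.28*d^4 - 2.14*d^3 + 6.12*d^2 + 4.71*d - 3.42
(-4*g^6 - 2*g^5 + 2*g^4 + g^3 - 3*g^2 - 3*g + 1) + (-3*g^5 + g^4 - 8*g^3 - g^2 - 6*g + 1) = -4*g^6 - 5*g^5 + 3*g^4 - 7*g^3 - 4*g^2 - 9*g + 2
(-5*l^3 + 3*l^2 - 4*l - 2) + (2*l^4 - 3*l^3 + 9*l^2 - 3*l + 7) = 2*l^4 - 8*l^3 + 12*l^2 - 7*l + 5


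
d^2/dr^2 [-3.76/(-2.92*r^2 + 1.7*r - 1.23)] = (-64.118528*r^2 + 37.32928*r + 3.76*(5.84*r - 1.7)*(11.68*r - 3.4) - 27.008832)/(2.92*r^2 - 1.7*r + 1.23)^3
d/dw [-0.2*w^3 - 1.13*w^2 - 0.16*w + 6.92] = -0.6*w^2 - 2.26*w - 0.16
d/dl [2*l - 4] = 2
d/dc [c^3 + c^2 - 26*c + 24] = 3*c^2 + 2*c - 26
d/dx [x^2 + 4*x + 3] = 2*x + 4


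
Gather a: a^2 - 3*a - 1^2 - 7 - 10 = a^2 - 3*a - 18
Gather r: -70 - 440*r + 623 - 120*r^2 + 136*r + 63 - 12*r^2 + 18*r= -132*r^2 - 286*r + 616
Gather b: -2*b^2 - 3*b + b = -2*b^2 - 2*b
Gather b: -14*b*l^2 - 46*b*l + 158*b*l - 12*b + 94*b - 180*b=b*(-14*l^2 + 112*l - 98)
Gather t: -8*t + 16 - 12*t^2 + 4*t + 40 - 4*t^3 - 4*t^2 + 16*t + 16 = -4*t^3 - 16*t^2 + 12*t + 72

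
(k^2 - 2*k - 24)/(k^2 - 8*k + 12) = (k + 4)/(k - 2)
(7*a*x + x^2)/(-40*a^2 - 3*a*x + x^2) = x*(7*a + x)/(-40*a^2 - 3*a*x + x^2)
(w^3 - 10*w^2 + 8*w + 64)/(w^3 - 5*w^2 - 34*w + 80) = (w^2 - 2*w - 8)/(w^2 + 3*w - 10)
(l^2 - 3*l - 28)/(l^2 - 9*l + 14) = (l + 4)/(l - 2)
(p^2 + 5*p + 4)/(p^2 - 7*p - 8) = (p + 4)/(p - 8)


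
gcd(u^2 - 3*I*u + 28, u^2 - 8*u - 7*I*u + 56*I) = u - 7*I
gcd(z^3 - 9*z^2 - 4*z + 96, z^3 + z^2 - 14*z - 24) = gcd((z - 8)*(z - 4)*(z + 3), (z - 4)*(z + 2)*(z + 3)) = z^2 - z - 12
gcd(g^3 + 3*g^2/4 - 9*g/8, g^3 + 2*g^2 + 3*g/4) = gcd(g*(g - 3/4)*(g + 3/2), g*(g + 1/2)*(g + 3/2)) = g^2 + 3*g/2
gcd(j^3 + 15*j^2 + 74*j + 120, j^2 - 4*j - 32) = j + 4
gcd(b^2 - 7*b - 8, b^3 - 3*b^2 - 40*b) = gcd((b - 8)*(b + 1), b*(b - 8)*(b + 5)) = b - 8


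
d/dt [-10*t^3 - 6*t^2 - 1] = 6*t*(-5*t - 2)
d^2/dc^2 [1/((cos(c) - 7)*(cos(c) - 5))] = (-4*sin(c)^4 + 6*sin(c)^2 - 465*cos(c) + 9*cos(3*c) + 216)/((cos(c) - 7)^3*(cos(c) - 5)^3)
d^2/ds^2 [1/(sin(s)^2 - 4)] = 2*(-2*sin(s)^4 - 5*sin(s)^2 + 4)/(sin(s)^2 - 4)^3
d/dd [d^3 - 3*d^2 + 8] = 3*d*(d - 2)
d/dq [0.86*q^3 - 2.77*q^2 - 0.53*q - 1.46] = 2.58*q^2 - 5.54*q - 0.53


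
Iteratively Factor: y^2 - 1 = (y - 1)*(y + 1)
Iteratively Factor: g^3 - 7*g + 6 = (g - 2)*(g^2 + 2*g - 3) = (g - 2)*(g - 1)*(g + 3)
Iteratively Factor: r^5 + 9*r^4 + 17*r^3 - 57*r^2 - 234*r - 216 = (r + 2)*(r^4 + 7*r^3 + 3*r^2 - 63*r - 108) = (r - 3)*(r + 2)*(r^3 + 10*r^2 + 33*r + 36) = (r - 3)*(r + 2)*(r + 4)*(r^2 + 6*r + 9) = (r - 3)*(r + 2)*(r + 3)*(r + 4)*(r + 3)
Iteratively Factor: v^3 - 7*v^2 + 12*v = (v - 3)*(v^2 - 4*v) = v*(v - 3)*(v - 4)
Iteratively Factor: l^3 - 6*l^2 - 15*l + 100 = (l - 5)*(l^2 - l - 20) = (l - 5)*(l + 4)*(l - 5)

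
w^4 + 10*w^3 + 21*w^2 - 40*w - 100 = (w - 2)*(w + 2)*(w + 5)^2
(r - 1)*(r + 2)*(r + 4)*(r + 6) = r^4 + 11*r^3 + 32*r^2 + 4*r - 48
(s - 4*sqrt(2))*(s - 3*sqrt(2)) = s^2 - 7*sqrt(2)*s + 24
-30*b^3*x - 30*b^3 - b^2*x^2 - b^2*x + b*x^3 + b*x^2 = (-6*b + x)*(5*b + x)*(b*x + b)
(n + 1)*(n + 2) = n^2 + 3*n + 2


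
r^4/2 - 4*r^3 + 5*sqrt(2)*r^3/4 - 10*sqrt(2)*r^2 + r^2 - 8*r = r*(r/2 + sqrt(2))*(r - 8)*(r + sqrt(2)/2)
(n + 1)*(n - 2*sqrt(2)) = n^2 - 2*sqrt(2)*n + n - 2*sqrt(2)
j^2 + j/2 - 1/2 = (j - 1/2)*(j + 1)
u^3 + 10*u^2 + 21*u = u*(u + 3)*(u + 7)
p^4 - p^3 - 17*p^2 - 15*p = p*(p - 5)*(p + 1)*(p + 3)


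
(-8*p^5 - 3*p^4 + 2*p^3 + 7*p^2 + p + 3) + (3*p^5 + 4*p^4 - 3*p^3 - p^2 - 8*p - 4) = -5*p^5 + p^4 - p^3 + 6*p^2 - 7*p - 1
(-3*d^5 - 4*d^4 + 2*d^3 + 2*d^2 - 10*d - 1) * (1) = -3*d^5 - 4*d^4 + 2*d^3 + 2*d^2 - 10*d - 1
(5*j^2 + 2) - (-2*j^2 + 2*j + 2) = 7*j^2 - 2*j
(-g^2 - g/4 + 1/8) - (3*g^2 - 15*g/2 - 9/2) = -4*g^2 + 29*g/4 + 37/8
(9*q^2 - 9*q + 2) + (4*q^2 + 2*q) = 13*q^2 - 7*q + 2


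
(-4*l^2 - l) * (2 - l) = 4*l^3 - 7*l^2 - 2*l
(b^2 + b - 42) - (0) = b^2 + b - 42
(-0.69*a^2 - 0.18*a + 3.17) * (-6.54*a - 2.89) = 4.5126*a^3 + 3.1713*a^2 - 20.2116*a - 9.1613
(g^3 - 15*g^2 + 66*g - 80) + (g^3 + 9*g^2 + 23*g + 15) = 2*g^3 - 6*g^2 + 89*g - 65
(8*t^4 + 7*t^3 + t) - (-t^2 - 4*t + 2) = 8*t^4 + 7*t^3 + t^2 + 5*t - 2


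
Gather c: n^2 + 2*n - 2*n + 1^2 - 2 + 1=n^2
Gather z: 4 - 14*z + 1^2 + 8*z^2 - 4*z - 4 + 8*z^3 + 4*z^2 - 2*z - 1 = 8*z^3 + 12*z^2 - 20*z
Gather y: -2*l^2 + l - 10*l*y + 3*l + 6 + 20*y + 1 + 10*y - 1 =-2*l^2 + 4*l + y*(30 - 10*l) + 6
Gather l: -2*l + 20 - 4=16 - 2*l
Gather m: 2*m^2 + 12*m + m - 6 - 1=2*m^2 + 13*m - 7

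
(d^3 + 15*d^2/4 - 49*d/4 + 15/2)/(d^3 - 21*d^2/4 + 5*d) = (d^2 + 5*d - 6)/(d*(d - 4))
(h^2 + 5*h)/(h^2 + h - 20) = h/(h - 4)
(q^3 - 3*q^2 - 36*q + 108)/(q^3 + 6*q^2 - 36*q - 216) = (q - 3)/(q + 6)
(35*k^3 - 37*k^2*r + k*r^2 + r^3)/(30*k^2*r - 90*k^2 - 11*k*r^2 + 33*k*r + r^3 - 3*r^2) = (-7*k^2 + 6*k*r + r^2)/(-6*k*r + 18*k + r^2 - 3*r)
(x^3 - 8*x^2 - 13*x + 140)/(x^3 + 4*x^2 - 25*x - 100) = (x - 7)/(x + 5)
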